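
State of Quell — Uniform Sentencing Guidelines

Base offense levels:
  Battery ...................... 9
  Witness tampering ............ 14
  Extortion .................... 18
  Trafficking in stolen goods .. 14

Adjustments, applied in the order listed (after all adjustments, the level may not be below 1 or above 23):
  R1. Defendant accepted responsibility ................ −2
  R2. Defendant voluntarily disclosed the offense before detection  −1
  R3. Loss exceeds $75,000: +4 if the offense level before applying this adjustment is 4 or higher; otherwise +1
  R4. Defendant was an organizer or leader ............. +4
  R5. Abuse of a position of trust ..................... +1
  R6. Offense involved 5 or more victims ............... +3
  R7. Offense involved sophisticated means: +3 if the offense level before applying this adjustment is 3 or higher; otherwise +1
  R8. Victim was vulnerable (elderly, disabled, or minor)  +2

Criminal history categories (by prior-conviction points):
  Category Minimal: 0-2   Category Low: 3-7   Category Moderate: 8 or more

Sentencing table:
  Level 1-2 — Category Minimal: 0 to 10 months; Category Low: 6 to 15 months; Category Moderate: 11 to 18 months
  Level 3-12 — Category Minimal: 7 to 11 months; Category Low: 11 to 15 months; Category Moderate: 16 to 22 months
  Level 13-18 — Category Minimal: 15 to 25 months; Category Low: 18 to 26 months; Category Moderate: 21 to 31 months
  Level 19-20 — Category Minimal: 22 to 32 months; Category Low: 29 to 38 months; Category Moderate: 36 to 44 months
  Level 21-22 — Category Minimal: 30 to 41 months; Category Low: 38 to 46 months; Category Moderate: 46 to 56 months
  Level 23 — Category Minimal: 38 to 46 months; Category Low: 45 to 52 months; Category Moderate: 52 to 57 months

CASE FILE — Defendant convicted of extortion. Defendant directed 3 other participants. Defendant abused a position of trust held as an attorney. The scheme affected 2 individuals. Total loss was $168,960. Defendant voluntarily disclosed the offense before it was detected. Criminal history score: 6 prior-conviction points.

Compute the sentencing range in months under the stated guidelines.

Base offense level for extortion: 18.
R1 does not apply.
R2 applies: 18 − 1 = 17.
R3 applies (level before this adjustment is 17 ≥ 4, so +4): 17 + 4 = 21.
R4 applies: 21 + 4 = 25.
R5 applies: 25 + 1 = 26.
Level 26 exceeds the maximum of 23; capped at 23.
Final offense level: 23.
Criminal history: 6 prior points → Category Low (3-7).
Level 23 falls in the 23 band.
Grid: Level 23 × Category Low = 45-52 months.

45-52 months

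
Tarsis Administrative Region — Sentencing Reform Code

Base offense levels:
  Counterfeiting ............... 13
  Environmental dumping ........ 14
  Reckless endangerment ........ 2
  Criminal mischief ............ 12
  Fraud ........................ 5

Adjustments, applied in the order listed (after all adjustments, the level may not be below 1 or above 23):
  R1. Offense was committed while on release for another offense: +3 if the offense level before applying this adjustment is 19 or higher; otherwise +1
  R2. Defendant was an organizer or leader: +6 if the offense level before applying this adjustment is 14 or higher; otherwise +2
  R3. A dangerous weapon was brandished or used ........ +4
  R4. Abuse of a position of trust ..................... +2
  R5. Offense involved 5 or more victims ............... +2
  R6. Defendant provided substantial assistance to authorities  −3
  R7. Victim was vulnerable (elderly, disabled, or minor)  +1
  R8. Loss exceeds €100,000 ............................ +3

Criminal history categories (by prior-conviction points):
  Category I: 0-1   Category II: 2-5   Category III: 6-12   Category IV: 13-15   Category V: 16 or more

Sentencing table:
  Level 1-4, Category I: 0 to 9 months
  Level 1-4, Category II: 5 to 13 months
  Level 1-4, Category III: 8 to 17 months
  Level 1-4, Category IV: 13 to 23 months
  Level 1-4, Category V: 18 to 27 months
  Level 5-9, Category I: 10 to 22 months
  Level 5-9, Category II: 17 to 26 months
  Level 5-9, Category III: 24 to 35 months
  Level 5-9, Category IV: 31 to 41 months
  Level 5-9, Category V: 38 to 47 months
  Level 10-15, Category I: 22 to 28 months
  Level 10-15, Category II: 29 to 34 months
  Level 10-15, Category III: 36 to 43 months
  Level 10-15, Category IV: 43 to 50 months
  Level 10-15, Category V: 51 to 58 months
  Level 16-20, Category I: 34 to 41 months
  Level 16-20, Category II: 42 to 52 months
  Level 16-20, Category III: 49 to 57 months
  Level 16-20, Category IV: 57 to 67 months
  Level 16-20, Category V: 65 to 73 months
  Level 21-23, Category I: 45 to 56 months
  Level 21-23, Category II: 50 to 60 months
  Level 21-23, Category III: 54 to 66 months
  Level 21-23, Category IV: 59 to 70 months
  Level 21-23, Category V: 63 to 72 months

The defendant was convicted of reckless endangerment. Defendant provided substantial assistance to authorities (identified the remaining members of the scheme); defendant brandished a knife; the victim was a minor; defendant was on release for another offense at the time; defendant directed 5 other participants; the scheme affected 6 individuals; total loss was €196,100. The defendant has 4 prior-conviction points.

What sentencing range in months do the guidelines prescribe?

29-34 months

Base offense level for reckless endangerment: 2.
R1 applies (level before this adjustment is 2 < 19, so +1): 2 + 1 = 3.
R2 applies (level before this adjustment is 3 < 14, so +2): 3 + 2 = 5.
R3 applies: 5 + 4 = 9.
R5 applies: 9 + 2 = 11.
R6 applies: 11 − 3 = 8.
R7 applies: 8 + 1 = 9.
R8 applies: 9 + 3 = 12.
Final offense level: 12.
Criminal history: 4 prior points → Category II (2-5).
Level 12 falls in the 10-15 band.
Grid: Level 10-15 × Category II = 29-34 months.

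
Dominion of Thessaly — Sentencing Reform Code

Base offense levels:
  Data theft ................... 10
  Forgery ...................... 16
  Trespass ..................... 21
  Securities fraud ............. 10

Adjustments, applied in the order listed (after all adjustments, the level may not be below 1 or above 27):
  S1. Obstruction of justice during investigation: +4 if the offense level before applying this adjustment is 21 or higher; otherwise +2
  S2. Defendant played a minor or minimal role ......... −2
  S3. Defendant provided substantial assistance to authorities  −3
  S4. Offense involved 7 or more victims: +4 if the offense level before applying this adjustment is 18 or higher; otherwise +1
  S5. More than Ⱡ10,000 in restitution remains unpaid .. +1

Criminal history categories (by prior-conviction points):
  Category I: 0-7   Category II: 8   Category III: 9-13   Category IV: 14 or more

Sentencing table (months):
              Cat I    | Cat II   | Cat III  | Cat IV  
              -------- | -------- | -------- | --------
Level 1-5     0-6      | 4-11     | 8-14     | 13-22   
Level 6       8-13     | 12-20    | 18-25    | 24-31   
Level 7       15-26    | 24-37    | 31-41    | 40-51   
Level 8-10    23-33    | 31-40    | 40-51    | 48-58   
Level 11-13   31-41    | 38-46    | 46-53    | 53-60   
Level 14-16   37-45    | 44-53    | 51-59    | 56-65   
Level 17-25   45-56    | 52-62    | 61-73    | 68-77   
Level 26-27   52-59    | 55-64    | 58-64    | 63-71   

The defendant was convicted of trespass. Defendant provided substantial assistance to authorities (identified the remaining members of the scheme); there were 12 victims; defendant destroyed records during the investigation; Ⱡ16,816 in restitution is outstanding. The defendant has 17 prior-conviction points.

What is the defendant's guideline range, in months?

Base offense level for trespass: 21.
S1 applies (level before this adjustment is 21 ≥ 21, so +4): 21 + 4 = 25.
S3 applies: 25 − 3 = 22.
S4 applies (level before this adjustment is 22 ≥ 18, so +4): 22 + 4 = 26.
S5 applies: 26 + 1 = 27.
Final offense level: 27.
Criminal history: 17 prior points → Category IV (14+).
Level 27 falls in the 26-27 band.
Grid: Level 26-27 × Category IV = 63-71 months.

63-71 months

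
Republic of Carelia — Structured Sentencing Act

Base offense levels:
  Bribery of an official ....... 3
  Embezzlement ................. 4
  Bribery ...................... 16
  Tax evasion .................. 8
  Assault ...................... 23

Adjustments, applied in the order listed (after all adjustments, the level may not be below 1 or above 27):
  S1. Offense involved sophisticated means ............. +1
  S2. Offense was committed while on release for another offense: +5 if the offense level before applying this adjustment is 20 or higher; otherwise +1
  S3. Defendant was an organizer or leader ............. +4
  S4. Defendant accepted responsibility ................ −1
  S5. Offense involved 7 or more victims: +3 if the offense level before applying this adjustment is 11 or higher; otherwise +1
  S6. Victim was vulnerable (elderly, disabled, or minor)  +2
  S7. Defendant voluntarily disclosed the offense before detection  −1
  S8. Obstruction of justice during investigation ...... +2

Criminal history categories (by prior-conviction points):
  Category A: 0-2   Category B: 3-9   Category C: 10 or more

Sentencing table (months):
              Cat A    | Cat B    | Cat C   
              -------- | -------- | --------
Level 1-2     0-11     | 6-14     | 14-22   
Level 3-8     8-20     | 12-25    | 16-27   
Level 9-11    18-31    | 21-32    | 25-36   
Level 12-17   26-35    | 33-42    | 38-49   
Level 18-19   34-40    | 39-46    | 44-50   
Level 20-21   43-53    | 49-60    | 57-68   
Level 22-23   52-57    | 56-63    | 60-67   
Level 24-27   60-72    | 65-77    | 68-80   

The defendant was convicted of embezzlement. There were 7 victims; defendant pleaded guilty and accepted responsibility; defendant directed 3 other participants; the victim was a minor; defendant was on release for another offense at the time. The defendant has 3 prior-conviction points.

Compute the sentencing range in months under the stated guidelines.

21-32 months

Base offense level for embezzlement: 4.
S2 applies (level before this adjustment is 4 < 20, so +1): 4 + 1 = 5.
S3 applies: 5 + 4 = 9.
S4 applies: 9 − 1 = 8.
S5 applies (level before this adjustment is 8 < 11, so +1): 8 + 1 = 9.
S6 applies: 9 + 2 = 11.
S7 does not apply.
Final offense level: 11.
Criminal history: 3 prior points → Category B (3-9).
Level 11 falls in the 9-11 band.
Grid: Level 9-11 × Category B = 21-32 months.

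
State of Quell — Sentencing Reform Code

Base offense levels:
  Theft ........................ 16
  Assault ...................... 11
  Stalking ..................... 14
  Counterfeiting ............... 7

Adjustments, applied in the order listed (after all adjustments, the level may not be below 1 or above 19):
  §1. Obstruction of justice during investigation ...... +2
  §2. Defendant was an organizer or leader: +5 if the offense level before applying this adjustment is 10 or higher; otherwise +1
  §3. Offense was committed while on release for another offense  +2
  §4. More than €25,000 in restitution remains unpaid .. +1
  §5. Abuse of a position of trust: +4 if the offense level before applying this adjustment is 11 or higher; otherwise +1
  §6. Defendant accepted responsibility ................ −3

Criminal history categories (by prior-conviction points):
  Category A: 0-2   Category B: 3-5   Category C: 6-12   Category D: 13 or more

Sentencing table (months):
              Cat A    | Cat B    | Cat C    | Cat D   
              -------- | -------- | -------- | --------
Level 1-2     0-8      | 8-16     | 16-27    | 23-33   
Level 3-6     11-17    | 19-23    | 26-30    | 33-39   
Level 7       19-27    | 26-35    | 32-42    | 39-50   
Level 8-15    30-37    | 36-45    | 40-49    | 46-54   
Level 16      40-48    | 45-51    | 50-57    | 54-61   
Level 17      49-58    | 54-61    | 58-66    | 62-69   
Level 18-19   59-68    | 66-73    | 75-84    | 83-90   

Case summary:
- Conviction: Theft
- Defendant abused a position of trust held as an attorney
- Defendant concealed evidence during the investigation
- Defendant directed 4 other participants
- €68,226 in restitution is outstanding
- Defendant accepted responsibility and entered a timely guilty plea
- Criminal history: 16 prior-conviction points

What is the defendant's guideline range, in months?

Base offense level for theft: 16.
§1 applies: 16 + 2 = 18.
§2 applies (level before this adjustment is 18 ≥ 10, so +5): 18 + 5 = 23.
§3 does not apply.
§4 applies: 23 + 1 = 24.
§5 applies (level before this adjustment is 24 ≥ 11, so +4): 24 + 4 = 28.
§6 applies: 28 − 3 = 25.
Level 25 exceeds the maximum of 19; capped at 19.
Final offense level: 19.
Criminal history: 16 prior points → Category D (13+).
Level 19 falls in the 18-19 band.
Grid: Level 18-19 × Category D = 83-90 months.

83-90 months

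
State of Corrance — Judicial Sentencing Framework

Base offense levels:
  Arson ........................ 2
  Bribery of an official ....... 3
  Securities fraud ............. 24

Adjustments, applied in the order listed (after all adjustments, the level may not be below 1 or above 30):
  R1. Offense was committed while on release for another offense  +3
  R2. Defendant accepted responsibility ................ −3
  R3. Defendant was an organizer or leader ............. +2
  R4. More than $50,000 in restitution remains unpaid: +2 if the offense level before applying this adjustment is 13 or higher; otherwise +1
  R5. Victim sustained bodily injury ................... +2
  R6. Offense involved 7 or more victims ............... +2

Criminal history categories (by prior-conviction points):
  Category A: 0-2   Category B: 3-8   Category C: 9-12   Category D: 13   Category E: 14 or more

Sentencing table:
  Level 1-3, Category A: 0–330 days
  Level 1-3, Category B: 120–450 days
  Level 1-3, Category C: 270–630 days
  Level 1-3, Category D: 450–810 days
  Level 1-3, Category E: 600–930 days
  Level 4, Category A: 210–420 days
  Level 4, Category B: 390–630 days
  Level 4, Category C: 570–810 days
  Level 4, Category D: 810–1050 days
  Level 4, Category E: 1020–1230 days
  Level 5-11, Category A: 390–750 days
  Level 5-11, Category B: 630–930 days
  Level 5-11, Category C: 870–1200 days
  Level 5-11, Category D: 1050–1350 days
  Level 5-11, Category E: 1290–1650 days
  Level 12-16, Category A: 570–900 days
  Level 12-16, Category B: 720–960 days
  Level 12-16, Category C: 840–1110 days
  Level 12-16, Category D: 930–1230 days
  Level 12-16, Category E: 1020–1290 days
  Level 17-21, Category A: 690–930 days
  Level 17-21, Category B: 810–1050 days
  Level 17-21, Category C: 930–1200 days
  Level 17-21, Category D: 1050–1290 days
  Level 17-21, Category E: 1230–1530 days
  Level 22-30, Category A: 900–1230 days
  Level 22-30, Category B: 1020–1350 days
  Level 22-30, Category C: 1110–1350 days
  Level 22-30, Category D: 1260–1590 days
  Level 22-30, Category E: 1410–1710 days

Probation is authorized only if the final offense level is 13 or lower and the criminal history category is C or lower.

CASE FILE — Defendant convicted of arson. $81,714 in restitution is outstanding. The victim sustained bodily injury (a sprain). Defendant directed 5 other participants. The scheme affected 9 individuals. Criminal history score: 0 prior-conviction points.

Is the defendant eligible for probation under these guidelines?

Base offense level for arson: 2.
R3 applies: 2 + 2 = 4.
R4 applies (level before this adjustment is 4 < 13, so +1): 4 + 1 = 5.
R5 applies: 5 + 2 = 7.
R6 applies: 7 + 2 = 9.
Final offense level: 9.
Criminal history: 0 prior points → Category A (0-2).
Level 9 falls in the 5-11 band.
Grid: Level 5-11 × Category A = 390-750 days.
Probation check: level 9 ≤ 13 and category A ≤ C → eligible.

Yes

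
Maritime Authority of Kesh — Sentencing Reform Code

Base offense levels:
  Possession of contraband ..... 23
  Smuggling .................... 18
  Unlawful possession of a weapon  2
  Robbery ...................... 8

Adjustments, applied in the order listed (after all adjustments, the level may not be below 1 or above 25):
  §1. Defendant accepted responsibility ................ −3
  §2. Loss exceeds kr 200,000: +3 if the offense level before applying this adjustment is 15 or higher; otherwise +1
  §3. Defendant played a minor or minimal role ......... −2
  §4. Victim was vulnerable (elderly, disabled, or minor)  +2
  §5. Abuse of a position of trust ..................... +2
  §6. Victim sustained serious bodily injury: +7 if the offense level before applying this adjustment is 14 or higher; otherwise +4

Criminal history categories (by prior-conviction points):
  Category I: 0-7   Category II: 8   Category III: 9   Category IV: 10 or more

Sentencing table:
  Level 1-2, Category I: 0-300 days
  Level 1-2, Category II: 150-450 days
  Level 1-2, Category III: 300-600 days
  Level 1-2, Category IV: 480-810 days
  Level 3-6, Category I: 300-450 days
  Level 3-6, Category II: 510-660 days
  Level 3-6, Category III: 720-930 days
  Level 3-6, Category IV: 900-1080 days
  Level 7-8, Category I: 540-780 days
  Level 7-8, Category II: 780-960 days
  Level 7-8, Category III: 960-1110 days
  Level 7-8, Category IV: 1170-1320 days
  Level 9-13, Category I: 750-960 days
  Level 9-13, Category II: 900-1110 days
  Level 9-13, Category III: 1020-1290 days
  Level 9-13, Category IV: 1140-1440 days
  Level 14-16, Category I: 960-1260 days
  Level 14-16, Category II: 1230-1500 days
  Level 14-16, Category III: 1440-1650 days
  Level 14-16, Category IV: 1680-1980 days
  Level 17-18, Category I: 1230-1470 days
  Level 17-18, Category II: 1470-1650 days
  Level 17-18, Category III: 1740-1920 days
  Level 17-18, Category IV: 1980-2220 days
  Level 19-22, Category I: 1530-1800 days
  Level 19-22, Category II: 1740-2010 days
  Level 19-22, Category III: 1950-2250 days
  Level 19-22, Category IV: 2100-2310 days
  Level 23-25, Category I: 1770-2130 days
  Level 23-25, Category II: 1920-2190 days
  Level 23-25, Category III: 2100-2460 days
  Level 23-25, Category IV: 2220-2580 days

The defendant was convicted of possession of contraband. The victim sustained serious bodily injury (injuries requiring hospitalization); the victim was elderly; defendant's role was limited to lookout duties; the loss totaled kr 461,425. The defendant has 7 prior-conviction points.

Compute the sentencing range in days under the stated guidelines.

Base offense level for possession of contraband: 23.
§1 does not apply.
§2 applies (level before this adjustment is 23 ≥ 15, so +3): 23 + 3 = 26.
§3 applies: 26 − 2 = 24.
§4 applies: 24 + 2 = 26.
§6 applies (level before this adjustment is 26 ≥ 14, so +7): 26 + 7 = 33.
Level 33 exceeds the maximum of 25; capped at 25.
Final offense level: 25.
Criminal history: 7 prior points → Category I (0-7).
Level 25 falls in the 23-25 band.
Grid: Level 23-25 × Category I = 1770-2130 days.

1770-2130 days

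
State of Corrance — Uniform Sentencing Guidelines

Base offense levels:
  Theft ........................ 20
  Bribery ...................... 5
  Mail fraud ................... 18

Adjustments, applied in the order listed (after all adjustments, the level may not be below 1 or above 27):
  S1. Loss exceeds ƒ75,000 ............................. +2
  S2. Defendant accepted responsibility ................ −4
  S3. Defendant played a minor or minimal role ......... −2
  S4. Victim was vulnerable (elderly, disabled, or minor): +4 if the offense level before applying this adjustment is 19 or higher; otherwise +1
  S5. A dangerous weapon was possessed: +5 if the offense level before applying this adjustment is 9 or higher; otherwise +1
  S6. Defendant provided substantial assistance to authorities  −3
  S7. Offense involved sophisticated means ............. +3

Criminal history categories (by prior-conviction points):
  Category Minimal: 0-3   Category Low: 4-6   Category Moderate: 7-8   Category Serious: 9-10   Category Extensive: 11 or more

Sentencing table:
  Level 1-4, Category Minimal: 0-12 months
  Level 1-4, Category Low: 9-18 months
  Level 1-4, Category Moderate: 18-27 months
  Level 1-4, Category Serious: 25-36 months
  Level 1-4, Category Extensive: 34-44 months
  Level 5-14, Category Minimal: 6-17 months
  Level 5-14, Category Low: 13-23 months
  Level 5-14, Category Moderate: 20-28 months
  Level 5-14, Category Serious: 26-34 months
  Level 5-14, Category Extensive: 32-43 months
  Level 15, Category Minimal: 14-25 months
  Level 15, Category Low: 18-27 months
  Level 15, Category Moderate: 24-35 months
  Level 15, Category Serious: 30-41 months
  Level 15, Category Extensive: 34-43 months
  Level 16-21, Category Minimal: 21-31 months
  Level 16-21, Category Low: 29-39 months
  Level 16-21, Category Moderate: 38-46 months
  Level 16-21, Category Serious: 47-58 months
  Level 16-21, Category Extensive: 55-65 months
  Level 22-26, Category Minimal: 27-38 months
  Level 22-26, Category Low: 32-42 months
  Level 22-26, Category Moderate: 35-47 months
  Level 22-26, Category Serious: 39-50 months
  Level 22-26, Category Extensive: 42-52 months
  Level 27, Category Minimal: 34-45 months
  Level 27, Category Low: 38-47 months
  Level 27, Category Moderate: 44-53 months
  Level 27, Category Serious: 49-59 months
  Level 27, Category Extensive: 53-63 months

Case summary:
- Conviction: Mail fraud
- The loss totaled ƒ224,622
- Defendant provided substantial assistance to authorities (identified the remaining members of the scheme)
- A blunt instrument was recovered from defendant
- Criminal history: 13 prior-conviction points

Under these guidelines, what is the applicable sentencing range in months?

42-52 months

Base offense level for mail fraud: 18.
S1 applies: 18 + 2 = 20.
S3 does not apply.
S5 applies (level before this adjustment is 20 ≥ 9, so +5): 20 + 5 = 25.
S6 applies: 25 − 3 = 22.
S7 does not apply.
Final offense level: 22.
Criminal history: 13 prior points → Category Extensive (11+).
Level 22 falls in the 22-26 band.
Grid: Level 22-26 × Category Extensive = 42-52 months.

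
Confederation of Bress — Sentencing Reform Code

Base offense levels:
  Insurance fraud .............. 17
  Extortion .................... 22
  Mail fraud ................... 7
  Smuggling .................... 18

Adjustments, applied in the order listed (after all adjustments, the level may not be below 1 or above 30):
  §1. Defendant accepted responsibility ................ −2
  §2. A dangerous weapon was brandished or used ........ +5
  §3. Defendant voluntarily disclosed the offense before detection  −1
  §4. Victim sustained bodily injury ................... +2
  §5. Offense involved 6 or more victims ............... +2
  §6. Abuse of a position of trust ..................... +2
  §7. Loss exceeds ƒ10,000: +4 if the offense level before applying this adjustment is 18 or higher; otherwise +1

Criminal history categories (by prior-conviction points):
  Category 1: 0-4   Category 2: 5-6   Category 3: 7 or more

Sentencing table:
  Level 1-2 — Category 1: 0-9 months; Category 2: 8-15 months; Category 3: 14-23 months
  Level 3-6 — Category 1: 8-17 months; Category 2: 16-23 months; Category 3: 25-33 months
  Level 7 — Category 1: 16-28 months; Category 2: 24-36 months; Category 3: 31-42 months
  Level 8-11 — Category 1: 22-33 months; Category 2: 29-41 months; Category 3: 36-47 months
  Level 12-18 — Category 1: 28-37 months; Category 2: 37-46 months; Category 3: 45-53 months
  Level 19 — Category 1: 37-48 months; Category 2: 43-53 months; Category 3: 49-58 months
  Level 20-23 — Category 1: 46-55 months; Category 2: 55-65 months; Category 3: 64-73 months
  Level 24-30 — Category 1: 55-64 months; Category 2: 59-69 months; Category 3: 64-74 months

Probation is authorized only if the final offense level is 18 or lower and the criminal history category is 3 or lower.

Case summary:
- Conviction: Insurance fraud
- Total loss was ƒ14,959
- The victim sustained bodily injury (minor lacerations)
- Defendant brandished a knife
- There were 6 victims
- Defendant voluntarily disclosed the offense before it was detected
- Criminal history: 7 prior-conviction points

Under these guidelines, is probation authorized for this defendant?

No

Base offense level for insurance fraud: 17.
§2 applies: 17 + 5 = 22.
§3 applies: 22 − 1 = 21.
§4 applies: 21 + 2 = 23.
§5 applies: 23 + 2 = 25.
§6 does not apply.
§7 applies (level before this adjustment is 25 ≥ 18, so +4): 25 + 4 = 29.
Final offense level: 29.
Criminal history: 7 prior points → Category 3 (7+).
Level 29 falls in the 24-30 band.
Grid: Level 24-30 × Category 3 = 64-74 months.
Probation check: level 29 > 18 and category 3 ≤ 3 → not eligible.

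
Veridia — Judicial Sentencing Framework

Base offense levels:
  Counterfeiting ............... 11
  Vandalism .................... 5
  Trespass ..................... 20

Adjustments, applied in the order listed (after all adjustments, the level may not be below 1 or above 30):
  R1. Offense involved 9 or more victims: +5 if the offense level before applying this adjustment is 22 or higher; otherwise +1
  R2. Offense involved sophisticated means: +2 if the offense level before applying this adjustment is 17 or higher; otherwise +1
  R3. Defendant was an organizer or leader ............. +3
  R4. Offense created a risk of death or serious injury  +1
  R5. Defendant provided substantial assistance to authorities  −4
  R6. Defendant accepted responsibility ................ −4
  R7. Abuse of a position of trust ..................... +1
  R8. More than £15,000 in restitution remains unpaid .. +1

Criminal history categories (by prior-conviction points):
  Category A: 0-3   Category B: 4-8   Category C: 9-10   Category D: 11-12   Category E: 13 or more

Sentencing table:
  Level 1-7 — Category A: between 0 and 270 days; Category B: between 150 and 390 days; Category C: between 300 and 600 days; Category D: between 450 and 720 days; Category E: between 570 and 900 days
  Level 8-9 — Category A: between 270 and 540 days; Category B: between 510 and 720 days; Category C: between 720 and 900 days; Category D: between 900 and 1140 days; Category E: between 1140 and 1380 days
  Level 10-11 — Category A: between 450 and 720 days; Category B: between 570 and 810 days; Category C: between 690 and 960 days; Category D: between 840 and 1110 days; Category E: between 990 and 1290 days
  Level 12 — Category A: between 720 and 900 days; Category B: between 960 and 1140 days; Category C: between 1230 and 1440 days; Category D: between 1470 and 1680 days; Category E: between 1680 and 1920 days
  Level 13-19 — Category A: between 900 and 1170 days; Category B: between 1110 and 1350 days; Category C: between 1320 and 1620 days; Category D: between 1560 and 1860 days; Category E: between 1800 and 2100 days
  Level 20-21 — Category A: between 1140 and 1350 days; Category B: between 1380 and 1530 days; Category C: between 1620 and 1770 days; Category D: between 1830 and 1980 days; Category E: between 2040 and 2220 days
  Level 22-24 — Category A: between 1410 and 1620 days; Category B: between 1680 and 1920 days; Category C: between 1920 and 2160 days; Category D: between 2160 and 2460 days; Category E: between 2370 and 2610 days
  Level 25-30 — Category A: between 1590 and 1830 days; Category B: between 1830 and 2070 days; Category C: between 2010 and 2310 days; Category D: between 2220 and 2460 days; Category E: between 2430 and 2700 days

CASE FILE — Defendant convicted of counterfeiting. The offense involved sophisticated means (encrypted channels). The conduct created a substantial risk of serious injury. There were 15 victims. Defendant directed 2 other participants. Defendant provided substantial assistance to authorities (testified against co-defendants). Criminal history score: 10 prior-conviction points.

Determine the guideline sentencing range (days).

1320-1620 days

Base offense level for counterfeiting: 11.
R1 applies (level before this adjustment is 11 < 22, so +1): 11 + 1 = 12.
R2 applies (level before this adjustment is 12 < 17, so +1): 12 + 1 = 13.
R3 applies: 13 + 3 = 16.
R4 applies: 16 + 1 = 17.
R5 applies: 17 − 4 = 13.
R7 does not apply.
Final offense level: 13.
Criminal history: 10 prior points → Category C (9-10).
Level 13 falls in the 13-19 band.
Grid: Level 13-19 × Category C = 1320-1620 days.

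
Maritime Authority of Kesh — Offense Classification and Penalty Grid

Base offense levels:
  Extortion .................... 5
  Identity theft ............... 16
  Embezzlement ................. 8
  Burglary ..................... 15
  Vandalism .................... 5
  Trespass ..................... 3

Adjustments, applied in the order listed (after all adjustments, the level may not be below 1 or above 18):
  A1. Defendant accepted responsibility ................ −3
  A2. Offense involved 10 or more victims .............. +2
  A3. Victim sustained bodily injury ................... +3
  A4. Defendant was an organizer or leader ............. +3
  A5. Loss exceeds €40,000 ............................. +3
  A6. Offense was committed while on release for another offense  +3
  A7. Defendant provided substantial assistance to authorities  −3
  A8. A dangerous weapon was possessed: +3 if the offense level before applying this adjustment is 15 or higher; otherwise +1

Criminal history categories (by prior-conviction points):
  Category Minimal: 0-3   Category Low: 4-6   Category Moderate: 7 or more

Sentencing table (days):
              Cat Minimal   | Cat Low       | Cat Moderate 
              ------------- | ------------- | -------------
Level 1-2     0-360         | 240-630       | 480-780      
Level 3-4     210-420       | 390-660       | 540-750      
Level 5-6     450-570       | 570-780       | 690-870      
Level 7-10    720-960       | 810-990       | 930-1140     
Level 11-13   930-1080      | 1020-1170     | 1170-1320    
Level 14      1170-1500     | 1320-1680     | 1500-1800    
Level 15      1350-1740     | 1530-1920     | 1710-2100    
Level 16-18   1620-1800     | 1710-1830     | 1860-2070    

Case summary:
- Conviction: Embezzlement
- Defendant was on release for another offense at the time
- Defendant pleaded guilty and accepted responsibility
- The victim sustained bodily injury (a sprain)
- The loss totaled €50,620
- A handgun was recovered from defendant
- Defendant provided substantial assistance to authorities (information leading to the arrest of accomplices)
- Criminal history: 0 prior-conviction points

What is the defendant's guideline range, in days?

Base offense level for embezzlement: 8.
A1 applies: 8 − 3 = 5.
A3 applies: 5 + 3 = 8.
A4 does not apply.
A5 applies: 8 + 3 = 11.
A6 applies: 11 + 3 = 14.
A7 applies: 14 − 3 = 11.
A8 applies (level before this adjustment is 11 < 15, so +1): 11 + 1 = 12.
Final offense level: 12.
Criminal history: 0 prior points → Category Minimal (0-3).
Level 12 falls in the 11-13 band.
Grid: Level 11-13 × Category Minimal = 930-1080 days.

930-1080 days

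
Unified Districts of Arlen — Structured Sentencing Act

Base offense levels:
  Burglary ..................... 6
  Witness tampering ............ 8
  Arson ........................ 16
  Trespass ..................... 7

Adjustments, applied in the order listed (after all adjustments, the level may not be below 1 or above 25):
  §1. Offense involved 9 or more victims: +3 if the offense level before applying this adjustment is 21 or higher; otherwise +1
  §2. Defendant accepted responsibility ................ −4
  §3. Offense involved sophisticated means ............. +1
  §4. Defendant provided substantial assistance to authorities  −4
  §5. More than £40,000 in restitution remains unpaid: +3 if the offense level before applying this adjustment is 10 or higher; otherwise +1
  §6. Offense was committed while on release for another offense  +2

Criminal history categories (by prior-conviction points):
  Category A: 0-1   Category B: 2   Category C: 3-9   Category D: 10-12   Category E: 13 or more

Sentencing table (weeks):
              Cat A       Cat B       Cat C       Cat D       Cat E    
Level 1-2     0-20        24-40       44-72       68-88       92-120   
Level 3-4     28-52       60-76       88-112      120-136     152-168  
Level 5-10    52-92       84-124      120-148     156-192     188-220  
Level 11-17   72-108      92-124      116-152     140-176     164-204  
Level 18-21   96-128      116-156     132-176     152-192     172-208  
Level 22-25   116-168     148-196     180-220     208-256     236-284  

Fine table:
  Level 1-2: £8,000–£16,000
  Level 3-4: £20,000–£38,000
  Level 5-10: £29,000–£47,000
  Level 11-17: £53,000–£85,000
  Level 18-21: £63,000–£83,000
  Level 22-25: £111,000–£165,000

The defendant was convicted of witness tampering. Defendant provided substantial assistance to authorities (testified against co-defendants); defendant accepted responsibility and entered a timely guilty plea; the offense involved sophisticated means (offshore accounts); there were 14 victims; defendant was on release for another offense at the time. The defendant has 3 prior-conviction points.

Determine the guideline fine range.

Base offense level for witness tampering: 8.
§1 applies (level before this adjustment is 8 < 21, so +1): 8 + 1 = 9.
§2 applies: 9 − 4 = 5.
§3 applies: 5 + 1 = 6.
§4 applies: 6 − 4 = 2.
§5 does not apply.
§6 applies: 2 + 2 = 4.
Final offense level: 4.
Level 4 falls in the 3-4 band.
Fine table: Level 3-4 → £20,000–£38,000.

£20,000–£38,000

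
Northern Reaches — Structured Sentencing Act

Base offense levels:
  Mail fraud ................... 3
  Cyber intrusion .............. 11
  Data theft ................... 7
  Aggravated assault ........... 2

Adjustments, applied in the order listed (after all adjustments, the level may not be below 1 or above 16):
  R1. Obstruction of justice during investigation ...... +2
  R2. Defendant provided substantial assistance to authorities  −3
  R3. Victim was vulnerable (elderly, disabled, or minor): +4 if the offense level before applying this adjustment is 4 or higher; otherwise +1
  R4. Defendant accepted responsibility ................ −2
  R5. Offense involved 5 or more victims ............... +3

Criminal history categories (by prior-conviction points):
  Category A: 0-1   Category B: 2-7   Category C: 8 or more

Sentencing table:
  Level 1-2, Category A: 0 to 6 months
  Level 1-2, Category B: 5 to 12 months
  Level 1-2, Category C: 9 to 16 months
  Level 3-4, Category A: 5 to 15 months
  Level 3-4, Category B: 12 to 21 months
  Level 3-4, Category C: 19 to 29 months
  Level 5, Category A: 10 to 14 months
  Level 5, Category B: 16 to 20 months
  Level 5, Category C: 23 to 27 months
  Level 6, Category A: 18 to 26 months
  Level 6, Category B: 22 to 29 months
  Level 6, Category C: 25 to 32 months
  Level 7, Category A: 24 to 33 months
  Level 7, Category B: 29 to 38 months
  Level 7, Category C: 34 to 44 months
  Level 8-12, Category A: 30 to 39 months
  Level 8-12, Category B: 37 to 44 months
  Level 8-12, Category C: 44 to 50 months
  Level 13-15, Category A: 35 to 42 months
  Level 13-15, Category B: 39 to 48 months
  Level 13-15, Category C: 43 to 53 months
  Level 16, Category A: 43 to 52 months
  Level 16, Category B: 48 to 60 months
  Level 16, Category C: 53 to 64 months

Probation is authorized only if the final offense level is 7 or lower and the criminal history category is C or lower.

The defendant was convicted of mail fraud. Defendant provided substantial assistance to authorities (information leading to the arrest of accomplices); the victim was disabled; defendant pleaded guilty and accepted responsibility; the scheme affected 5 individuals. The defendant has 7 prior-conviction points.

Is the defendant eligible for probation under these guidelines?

Yes

Base offense level for mail fraud: 3.
R2 applies: 3 − 3 = 0.
R3 applies (level before this adjustment is 0 < 4, so +1): 0 + 1 = 1.
R4 applies: 1 − 2 = -1.
R5 applies: -1 + 3 = 2.
Final offense level: 2.
Criminal history: 7 prior points → Category B (2-7).
Level 2 falls in the 1-2 band.
Grid: Level 1-2 × Category B = 5-12 months.
Probation check: level 2 ≤ 7 and category B ≤ C → eligible.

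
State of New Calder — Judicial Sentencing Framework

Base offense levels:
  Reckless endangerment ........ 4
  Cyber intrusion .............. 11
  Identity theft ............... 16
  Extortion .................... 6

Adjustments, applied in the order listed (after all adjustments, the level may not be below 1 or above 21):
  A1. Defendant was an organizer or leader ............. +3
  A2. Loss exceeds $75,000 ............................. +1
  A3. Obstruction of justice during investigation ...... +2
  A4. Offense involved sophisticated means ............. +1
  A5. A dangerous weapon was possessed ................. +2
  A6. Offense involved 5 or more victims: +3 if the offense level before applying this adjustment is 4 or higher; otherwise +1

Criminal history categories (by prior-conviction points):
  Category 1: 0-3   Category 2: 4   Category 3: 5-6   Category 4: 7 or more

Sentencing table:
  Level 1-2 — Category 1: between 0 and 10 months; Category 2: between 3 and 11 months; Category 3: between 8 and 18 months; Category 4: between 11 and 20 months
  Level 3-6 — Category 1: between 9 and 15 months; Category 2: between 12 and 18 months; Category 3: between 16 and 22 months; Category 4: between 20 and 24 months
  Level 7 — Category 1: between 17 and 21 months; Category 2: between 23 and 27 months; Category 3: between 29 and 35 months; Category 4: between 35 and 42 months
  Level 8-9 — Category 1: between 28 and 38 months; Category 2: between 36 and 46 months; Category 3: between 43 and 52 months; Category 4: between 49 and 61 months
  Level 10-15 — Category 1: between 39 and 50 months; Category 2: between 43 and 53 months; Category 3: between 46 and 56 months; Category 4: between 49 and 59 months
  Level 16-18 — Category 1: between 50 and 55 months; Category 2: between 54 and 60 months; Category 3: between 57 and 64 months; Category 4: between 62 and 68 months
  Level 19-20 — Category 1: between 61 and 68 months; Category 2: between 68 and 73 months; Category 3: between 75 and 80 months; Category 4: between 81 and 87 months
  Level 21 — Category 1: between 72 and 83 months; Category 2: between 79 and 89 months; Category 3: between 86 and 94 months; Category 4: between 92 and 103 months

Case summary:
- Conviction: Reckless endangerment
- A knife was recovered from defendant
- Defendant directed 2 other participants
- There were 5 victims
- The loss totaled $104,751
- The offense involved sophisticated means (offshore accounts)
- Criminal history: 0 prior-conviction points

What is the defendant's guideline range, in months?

39-50 months

Base offense level for reckless endangerment: 4.
A1 applies: 4 + 3 = 7.
A2 applies: 7 + 1 = 8.
A4 applies: 8 + 1 = 9.
A5 applies: 9 + 2 = 11.
A6 applies (level before this adjustment is 11 ≥ 4, so +3): 11 + 3 = 14.
Final offense level: 14.
Criminal history: 0 prior points → Category 1 (0-3).
Level 14 falls in the 10-15 band.
Grid: Level 10-15 × Category 1 = 39-50 months.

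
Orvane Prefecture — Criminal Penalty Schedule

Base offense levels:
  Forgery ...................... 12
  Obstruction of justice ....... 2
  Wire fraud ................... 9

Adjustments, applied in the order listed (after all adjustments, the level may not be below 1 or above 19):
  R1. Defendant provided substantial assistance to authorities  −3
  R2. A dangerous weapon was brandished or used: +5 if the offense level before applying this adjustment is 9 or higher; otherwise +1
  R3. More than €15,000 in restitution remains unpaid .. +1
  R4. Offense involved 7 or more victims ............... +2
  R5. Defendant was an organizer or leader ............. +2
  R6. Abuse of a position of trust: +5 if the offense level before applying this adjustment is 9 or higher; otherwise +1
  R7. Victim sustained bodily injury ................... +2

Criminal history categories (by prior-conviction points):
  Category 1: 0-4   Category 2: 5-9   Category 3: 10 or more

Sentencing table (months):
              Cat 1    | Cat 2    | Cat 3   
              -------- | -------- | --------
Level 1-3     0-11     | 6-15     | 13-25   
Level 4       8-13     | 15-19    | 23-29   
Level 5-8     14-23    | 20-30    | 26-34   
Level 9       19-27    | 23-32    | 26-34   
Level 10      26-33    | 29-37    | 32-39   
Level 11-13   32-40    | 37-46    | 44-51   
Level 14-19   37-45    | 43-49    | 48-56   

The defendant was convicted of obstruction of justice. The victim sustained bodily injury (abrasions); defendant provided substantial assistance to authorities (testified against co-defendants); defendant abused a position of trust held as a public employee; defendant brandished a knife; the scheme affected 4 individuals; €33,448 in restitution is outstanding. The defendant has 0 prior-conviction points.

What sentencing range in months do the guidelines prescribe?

8-13 months

Base offense level for obstruction of justice: 2.
R1 applies: 2 − 3 = -1.
R2 applies (level before this adjustment is -1 < 9, so +1): -1 + 1 = 0.
R3 applies: 0 + 1 = 1.
R4 does not apply.
R6 applies (level before this adjustment is 1 < 9, so +1): 1 + 1 = 2.
R7 applies: 2 + 2 = 4.
Final offense level: 4.
Criminal history: 0 prior points → Category 1 (0-4).
Level 4 falls in the 4 band.
Grid: Level 4 × Category 1 = 8-13 months.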